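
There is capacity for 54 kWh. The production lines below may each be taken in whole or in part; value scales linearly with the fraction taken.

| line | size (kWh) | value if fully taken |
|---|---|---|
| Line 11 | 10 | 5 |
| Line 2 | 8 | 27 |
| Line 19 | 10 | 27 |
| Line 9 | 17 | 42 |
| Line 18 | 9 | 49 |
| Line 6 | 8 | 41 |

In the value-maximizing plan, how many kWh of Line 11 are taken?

2

Best value per unit of size first: Line 18 49/9≈5.44, Line 6 41/8≈5.12, Line 2 27/8≈3.38, Line 19 27/10≈2.7, Line 9 42/17≈2.47, Line 11 5/10≈0.5.
Take all of Line 18 (9 kWh, value 49) — 45 kWh left.
Line 6: take in full, 8 kWh for value 41 — 37 left.
Line 2: take in full, 8 kWh for value 27 — 29 left.
All 10 kWh of Line 19 fit (value 27) — 19 remain.
Line 9: take in full, 17 kWh for value 42 — 2 left.
Only 2 kWh remain; take 2/10 of Line 11 for value 5×2/10 = 1.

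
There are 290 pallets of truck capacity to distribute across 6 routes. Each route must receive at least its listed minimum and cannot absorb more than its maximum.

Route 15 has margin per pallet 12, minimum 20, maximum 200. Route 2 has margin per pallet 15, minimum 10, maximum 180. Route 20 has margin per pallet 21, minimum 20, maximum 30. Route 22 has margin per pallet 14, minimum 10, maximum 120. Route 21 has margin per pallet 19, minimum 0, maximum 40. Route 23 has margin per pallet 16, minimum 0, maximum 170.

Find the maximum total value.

4790

Meeting every minimum uses 20+10+20+10+0+0 = 60 pallets, leaving 230.
Highest margin per pallet first: Route 20 21 > Route 21 19 > Route 23 16 > Route 2 15 > Route 22 14 > Route 15 12.
Route 20: +10 to 30 (cap) — 220 left.
Give Route 21 40 more to hit its cap of 40 — 180 left.
Route 23: +170 to 170 (cap) — 10 left.
Route 2: +10 (room for 170) → 20. Pool exhausted.
Total = 12×20 + 15×20 + 21×30 + 14×10 + 19×40 + 16×170 = 4790.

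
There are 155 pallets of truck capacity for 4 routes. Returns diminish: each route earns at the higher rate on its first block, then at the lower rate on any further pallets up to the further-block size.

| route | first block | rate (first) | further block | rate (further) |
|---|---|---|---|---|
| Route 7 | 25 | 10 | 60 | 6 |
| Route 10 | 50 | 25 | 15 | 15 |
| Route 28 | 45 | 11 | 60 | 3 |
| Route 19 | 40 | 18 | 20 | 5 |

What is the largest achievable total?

2740

Treat each block as its own option and order by rate: Route 10/T1 25 > Route 19/T1 18 > Route 10/T2 15 > Route 28/T1 11 > Route 7/T1 10 > Route 7/T2 6 > Route 19/T2 5 > Route 28/T2 3.
Route 10 T1 at 25: fill all 50 → 105 left.
Route 19/T1 (18): +40 → 65 left.
Fill Route 10 T2 block (15 at 15) → 50 left.
Route 28/T1 (11): +45 → 5 left.
Route 7 T1 at 10: only 5 left, fill 5.
Total = 25×50 + 18×40 + 15×15 + 11×45 + 10×5 = 2740.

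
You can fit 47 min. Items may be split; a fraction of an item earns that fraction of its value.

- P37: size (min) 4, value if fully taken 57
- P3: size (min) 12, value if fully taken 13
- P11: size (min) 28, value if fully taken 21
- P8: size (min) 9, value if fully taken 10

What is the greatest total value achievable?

96.5

Sort by value density: P37 57/4≈14.2, P8 10/9≈1.11, P3 13/12≈1.08, P11 21/28≈0.75.
All 4 min of P37 fit (value 57) — 43 remain.
All 9 min of P8 fit (value 10) — 34 remain.
All 12 min of P3 fit (value 13) — 22 remain.
22 min left: a 22/28 share of P11 gives 21×22/28 = 16.5.
Total value = 96.5.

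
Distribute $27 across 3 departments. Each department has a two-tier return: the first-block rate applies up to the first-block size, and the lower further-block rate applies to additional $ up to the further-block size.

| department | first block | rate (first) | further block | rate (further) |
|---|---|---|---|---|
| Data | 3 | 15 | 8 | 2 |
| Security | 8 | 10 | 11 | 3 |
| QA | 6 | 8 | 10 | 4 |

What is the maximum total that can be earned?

213

Treat each block as its own option and order by rate: Data/first 15 > Security/first 10 > QA/first 8 > QA/second 4 > Security/second 3 > Data/second 2.
Data first at 15: fill all 3 ; 24 left.
Security/first (10): +8 ; 16 left.
Fill QA first block (6 at 8) ; 10 left.
Fill QA second block (10 at 4) ; 0 left.
Total = 15×3 + 10×8 + 8×6 + 4×10 = 213.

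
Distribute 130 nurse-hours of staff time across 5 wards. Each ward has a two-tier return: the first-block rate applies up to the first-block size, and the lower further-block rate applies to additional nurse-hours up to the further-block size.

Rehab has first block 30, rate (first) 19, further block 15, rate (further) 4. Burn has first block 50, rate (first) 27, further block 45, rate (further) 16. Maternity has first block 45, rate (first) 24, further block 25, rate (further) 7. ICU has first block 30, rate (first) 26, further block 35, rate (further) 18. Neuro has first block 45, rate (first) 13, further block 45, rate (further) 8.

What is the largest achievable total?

3305

Order all 10 blocks by rate: Burn/tier1 27 > ICU/tier1 26 > Maternity/tier1 24 > Rehab/tier1 19 > ICU/tier2 18 > Burn/tier2 16 > Neuro/tier1 13 > Neuro/tier2 8 > Maternity/tier2 7 > Rehab/tier2 4.
Burn/tier1 (27): +50 — 80 left.
Fill ICU tier1 block (30 at 26) — 50 left.
Fill Maternity tier1 block (45 at 24) — 5 left.
Rehab/tier1: +5 of 30 at 19; pool empty.
Total = 27×50 + 26×30 + 24×45 + 19×5 = 3305.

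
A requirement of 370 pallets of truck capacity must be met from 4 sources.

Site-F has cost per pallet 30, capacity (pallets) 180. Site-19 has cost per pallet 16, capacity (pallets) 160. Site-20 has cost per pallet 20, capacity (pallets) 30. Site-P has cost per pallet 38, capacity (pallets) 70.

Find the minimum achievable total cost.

8560

Cheapest first:
Take 160 from Site-19 at 16 — need 210 more.
Take 30 from Site-20 at 20 — need 180 more.
Site-F at 30: take all 180 pallets — 0 still needed.
Site-P: unused.
Cost = 160×16 + 30×20 + 180×30 = 8560.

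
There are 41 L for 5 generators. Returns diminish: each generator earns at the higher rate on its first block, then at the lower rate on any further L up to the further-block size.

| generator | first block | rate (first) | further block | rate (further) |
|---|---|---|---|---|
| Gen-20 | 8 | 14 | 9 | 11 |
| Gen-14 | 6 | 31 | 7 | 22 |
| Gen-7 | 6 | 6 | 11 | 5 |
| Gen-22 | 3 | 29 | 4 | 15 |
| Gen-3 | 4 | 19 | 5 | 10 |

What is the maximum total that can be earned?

Treat each block as its own option and order by rate: Gen-14/tier1 31 > Gen-22/tier1 29 > Gen-14/tier2 22 > Gen-3/tier1 19 > Gen-22/tier2 15 > Gen-20/tier1 14 > Gen-20/tier2 11 > Gen-3/tier2 10 > Gen-7/tier1 6 > Gen-7/tier2 5.
Gen-14 tier1 at 31: fill all 6 — 35 left.
Gen-22/tier1 (29): +3 — 32 left.
Gen-14/tier2 (22): +7 — 25 left.
Gen-3/tier1 (19): +4 — 21 left.
Fill Gen-22 tier2 block (4 at 15) — 17 left.
Gen-20/tier1 (14): +8 — 9 left.
Gen-20/tier2 (11): +9 — 0 left.
Total = 31×6 + 29×3 + 22×7 + 19×4 + 15×4 + 14×8 + 11×9 = 774.

774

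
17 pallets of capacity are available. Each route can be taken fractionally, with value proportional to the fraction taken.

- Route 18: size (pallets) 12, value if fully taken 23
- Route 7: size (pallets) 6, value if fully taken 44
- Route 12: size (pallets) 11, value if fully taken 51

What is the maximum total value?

Best value per unit of size first: Route 7 44/6≈7.33, Route 12 51/11≈4.64, Route 18 23/12≈1.92.
Route 7: take in full, 6 pallets for value 44 → 11 left.
All 11 pallets of Route 12 fit (value 51) → 0 remain.
Total value = 95.

95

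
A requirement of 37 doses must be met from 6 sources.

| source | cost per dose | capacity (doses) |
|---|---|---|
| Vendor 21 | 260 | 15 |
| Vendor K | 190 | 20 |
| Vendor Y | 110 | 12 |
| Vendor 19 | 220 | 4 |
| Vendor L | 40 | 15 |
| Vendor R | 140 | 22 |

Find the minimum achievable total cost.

3320

Use sources in increasing cost order.
Vendor L (40): use full 15 ; 22 doses to go.
Vendor Y at 110: take all 12 doses ; 10 still needed.
Vendor R at 140: take 10 of its 22 ; requirement met.
Vendor K, Vendor 19, Vendor 21: unused.
Cost = 15×40 + 12×110 + 10×140 = 3320.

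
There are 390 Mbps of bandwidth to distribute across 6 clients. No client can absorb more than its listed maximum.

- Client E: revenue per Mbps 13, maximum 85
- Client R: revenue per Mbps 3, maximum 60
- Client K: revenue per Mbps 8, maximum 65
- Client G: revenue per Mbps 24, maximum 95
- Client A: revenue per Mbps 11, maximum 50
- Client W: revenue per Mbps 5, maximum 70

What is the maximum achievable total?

4880

Order the clients by revenue per Mbps: Client G 24 > Client E 13 > Client A 11 > Client K 8 > Client W 5 > Client R 3.
Client G: +95 to 95 (cap) — 295 left.
Give Client E 85 to hit its cap of 85 — 210 left.
Client A: +50 to 50 (cap) — 160 left.
Give Client K 65 to hit its cap of 65 — 95 left.
Client W: +70 to 70 (cap) — 25 left.
Only 25 left; Client R takes them to reach 25.
Total = 13×85 + 3×25 + 8×65 + 24×95 + 11×50 + 5×70 = 4880.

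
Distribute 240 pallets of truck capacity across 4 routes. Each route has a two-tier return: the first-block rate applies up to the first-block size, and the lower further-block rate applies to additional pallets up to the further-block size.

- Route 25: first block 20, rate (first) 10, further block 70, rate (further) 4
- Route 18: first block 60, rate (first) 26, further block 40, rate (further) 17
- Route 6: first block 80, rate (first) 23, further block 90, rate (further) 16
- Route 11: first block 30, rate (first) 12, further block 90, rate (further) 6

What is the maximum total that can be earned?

Treat each block as its own option and order by rate: Route 18/T1 26 > Route 6/T1 23 > Route 18/T2 17 > Route 6/T2 16 > Route 11/T1 12 > Route 25/T1 10 > Route 11/T2 6 > Route 25/T2 4.
Route 18 T1 at 26: fill all 60 → 180 left.
Fill Route 6 T1 block (80 at 23) → 100 left.
Route 18/T2 (17): +40 → 60 left.
Route 6 T2 at 16: only 60 left, fill 60.
Total = 26×60 + 23×80 + 17×40 + 16×60 = 5040.

5040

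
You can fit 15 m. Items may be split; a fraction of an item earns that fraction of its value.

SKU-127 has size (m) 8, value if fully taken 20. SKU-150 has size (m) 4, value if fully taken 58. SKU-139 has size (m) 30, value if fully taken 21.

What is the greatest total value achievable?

Best value per unit of size first: SKU-150 58/4≈14.5, SKU-127 20/8≈2.5, SKU-139 21/30≈0.7.
SKU-150: take in full, 4 m for value 58 ; 11 left.
All 8 m of SKU-127 fit (value 20) ; 3 remain.
3 m left: a 3/30 share of SKU-139 gives 21×3/30 = 2.1.
Total value = 80.1.

80.1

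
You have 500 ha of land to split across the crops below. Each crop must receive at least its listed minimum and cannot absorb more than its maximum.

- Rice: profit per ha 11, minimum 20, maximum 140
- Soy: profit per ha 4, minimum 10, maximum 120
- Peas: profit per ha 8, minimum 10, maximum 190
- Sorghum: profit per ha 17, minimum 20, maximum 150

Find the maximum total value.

Meeting every minimum uses 20+10+10+20 = 60 ha, leaving 440.
Rank by profit per ha: Sorghum 17 > Rice 11 > Peas 8 > Soy 4.
Sorghum takes 130 more to reach its cap of 150 ; 310 left.
Give Rice 120 more to hit its cap of 140 ; 190 left.
Peas takes 180 more to reach its cap of 190 ; 10 left.
Soy has room for 110 more but only 10 remain, so it gets 20.
Total = 11×140 + 4×20 + 8×190 + 17×150 = 5690.

5690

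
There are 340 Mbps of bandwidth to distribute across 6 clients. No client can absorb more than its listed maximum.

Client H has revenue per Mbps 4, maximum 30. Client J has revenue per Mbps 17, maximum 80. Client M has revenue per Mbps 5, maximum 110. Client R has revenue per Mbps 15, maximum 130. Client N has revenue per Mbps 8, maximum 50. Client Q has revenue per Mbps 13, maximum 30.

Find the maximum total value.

Rank by revenue per Mbps: Client J 17 > Client R 15 > Client Q 13 > Client N 8 > Client M 5 > Client H 4.
Client J: +80 to 80 (cap) → 260 left.
Client R takes 130 to reach its cap of 130 → 130 left.
Client Q takes 30 to reach its cap of 30 → 100 left.
Client N takes 50 to reach its cap of 50 → 50 left.
Client M: +50 (room for 110) → 50. Pool exhausted.
Total = 17×80 + 5×50 + 15×130 + 8×50 + 13×30 = 4350.

4350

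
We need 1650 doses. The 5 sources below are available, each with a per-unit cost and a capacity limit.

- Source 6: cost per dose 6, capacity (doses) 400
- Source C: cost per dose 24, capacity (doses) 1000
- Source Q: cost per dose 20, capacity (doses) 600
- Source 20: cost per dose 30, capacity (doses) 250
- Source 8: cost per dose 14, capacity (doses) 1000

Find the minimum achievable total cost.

21400

Use sources in increasing cost order.
Source 6 at 6: take all 400 doses ; 1250 still needed.
Source 8 (14): use full 1000 ; 250 doses to go.
Source Q at 20: take 250 of its 600 ; requirement met.
Source C, Source 20: unused.
Cost = 400×6 + 1000×14 + 250×20 = 21400.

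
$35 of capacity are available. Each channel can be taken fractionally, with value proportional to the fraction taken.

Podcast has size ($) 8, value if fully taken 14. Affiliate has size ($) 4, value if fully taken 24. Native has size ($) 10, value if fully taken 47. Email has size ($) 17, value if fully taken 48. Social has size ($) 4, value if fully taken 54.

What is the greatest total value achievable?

173

Best value per unit of size first: Social 54/4≈13.5, Affiliate 24/4≈6, Native 47/10≈4.7, Email 48/17≈2.82, Podcast 14/8≈1.75.
Social: take in full, 4 $ for value 54 — 31 left.
Take all of Affiliate (4 $, value 24) — 27 $ left.
Native: take in full, 10 $ for value 47 — 17 left.
Email: take in full, 17 $ for value 48 — 0 left.
Total value = 173.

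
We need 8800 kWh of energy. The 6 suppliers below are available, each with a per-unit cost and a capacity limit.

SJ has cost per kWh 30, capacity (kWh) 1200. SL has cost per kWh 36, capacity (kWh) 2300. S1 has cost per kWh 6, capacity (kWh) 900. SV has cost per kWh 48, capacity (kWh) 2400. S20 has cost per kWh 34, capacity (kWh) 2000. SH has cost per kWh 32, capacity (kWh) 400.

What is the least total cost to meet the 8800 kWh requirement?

Cheapest first:
S1 (6): use full 900 → 7900 kWh to go.
SJ (30): use full 1200 → 6700 kWh to go.
SH (32): use full 400 → 6300 kWh to go.
S20 at 34: take all 2000 kWh → 4300 still needed.
SL at 36: take all 2300 kWh → 2000 still needed.
SV (48): take the remaining 2000 → done.
Cost = 900×6 + 1200×30 + 400×32 + 2000×34 + 2300×36 + 2000×48 = 301000.

301000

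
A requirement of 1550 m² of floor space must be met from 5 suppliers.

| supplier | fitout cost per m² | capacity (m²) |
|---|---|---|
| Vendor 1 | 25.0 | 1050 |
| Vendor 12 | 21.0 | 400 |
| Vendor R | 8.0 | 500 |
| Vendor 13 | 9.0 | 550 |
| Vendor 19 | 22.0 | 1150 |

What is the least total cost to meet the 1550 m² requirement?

Cheapest first:
Vendor R at 8.0: take all 500 m² ; 1050 still needed.
Vendor 13 (9.0): use full 550 ; 500 m² to go.
Vendor 12 at 21.0: take all 400 m² ; 100 still needed.
Vendor 19 at 22.0: take 100 of its 1150 ; requirement met.
Vendor 1: unused.
Cost = 500×8.0 + 550×9.0 + 400×21.0 + 100×22.0 = 19550.

19550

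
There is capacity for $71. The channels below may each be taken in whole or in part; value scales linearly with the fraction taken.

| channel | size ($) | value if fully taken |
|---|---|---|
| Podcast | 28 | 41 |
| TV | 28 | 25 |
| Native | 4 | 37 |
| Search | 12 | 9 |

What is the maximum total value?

111.25

Sort by value density: Native 37/4≈9.25, Podcast 41/28≈1.46, TV 25/28≈0.893, Search 9/12≈0.75.
Native: take in full, 4 $ for value 37 → 67 left.
Take all of Podcast (28 $, value 41) → 39 $ left.
All 28 $ of TV fit (value 25) → 11 remain.
Fill the last 11 $ with part of Search: 11/12 of it earns 8.25.
Total value = 111.25.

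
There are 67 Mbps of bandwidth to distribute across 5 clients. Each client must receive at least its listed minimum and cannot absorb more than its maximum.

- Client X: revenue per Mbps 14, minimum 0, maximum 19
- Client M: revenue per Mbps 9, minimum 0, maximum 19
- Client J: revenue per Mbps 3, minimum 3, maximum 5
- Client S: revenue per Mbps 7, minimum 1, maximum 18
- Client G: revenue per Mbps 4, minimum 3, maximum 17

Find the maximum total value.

Meeting every minimum uses 0+0+3+1+3 = 7 Mbps, leaving 60.
Order the clients by revenue per Mbps: Client X 14 > Client M 9 > Client S 7 > Client G 4 > Client J 3.
Client X: +19 to 19 (cap) ; 41 left.
Give Client M 19 more to hit its cap of 19 ; 22 left.
Client S takes 17 more to reach its cap of 18 ; 5 left.
Client G: +5 (room for 14) → 8. Pool exhausted.
Total = 14×19 + 9×19 + 3×3 + 7×18 + 4×8 = 604.

604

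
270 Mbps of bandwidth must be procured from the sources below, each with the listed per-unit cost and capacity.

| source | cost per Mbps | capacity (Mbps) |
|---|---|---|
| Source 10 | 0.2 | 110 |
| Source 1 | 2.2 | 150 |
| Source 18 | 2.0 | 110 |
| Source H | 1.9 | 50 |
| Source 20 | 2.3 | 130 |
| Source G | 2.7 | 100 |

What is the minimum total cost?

Fill from the cheapest source first.
Source 10 at 0.2: take all 110 Mbps → 160 still needed.
Take 50 from Source H at 1.9 → need 110 more.
Take 110 from Source 18 at 2.0 → need 0 more.
Source 1, Source 20, Source G: unused.
Cost = 110×0.2 + 50×1.9 + 110×2.0 = 337.

337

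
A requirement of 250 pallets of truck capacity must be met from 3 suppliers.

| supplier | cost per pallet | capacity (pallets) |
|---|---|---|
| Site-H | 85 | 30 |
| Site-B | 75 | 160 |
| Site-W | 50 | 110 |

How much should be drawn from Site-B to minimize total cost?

140

Use suppliers in increasing cost order.
Take 110 from Site-W at 50 — need 140 more.
Take 140 from Site-B at 75 to finish.
Site-H: unused.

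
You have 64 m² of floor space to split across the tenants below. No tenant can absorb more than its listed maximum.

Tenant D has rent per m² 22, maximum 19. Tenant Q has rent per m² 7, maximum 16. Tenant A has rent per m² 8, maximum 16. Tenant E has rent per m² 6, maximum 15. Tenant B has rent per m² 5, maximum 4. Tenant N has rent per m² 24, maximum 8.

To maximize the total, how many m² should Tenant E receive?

Highest rent per m² first: Tenant N 24 > Tenant D 22 > Tenant A 8 > Tenant Q 7 > Tenant E 6 > Tenant B 5.
Give Tenant N 8 to hit its cap of 8 ; 56 left.
Tenant D: +19 to 19 (cap) ; 37 left.
Give Tenant A 16 to hit its cap of 16 ; 21 left.
Give Tenant Q 16 to hit its cap of 16 ; 5 left.
Tenant E: +5 (room for 15) → 5. Pool exhausted.

5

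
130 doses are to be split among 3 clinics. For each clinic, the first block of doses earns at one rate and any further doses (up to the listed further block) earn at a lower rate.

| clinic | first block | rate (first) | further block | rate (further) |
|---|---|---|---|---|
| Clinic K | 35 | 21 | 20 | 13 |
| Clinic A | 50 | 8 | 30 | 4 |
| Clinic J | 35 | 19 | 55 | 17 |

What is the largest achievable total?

2400

Treat each block as its own option and order by rate: Clinic K/T1 21 > Clinic J/T1 19 > Clinic J/T2 17 > Clinic K/T2 13 > Clinic A/T1 8 > Clinic A/T2 4.
Clinic K T1 at 21: fill all 35 — 95 left.
Clinic J T1 at 19: fill all 35 — 60 left.
Clinic J T2 at 17: fill all 55 — 5 left.
Clinic K/T2: +5 of 20 at 13; pool empty.
Total = 21×35 + 19×35 + 17×55 + 13×5 = 2400.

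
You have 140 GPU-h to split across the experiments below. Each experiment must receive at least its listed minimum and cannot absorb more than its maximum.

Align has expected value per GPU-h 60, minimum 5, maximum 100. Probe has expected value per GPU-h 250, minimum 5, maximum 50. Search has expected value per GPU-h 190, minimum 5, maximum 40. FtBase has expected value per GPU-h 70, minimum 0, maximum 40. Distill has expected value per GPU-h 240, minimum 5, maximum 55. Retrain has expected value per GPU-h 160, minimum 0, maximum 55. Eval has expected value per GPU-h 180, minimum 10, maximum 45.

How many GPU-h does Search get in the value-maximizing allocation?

20

Meeting every minimum uses 5+5+5+0+5+0+10 = 30 GPU-h, leaving 110.
Order the experiments by expected value per GPU-h: Probe 250 > Distill 240 > Search 190 > Eval 180 > Retrain 160 > FtBase 70 > Align 60.
Probe: +45 to 50 (cap) ; 65 left.
Distill takes 50 more to reach its cap of 55 ; 15 left.
Search has room for 35 more but only 15 remain, so it gets 20.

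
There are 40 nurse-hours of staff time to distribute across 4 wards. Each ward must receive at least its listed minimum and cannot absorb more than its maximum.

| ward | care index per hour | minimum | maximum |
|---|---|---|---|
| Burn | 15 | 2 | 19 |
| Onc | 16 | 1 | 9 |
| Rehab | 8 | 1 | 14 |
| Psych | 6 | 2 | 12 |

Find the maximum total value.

Meeting every minimum uses 2+1+1+2 = 6 nurse-hours, leaving 34.
Rank by care index per hour: Onc 16 > Burn 15 > Rehab 8 > Psych 6.
Onc takes 8 more to reach its cap of 9 → 26 left.
Burn: +17 to 19 (cap) → 9 left.
Only 9 left; Rehab takes them to reach 10.
Total = 15×19 + 16×9 + 8×10 + 6×2 = 521.

521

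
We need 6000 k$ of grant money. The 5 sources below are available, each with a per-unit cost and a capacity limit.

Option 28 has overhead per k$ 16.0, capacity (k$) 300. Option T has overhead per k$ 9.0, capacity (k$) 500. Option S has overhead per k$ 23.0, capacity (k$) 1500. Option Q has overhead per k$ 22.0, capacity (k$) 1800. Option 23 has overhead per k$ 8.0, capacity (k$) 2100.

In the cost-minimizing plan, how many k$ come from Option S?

1300

Use sources in increasing cost order.
Take 2100 from Option 23 at 8.0 — need 3900 more.
Take 500 from Option T at 9.0 — need 3400 more.
Option 28 at 16.0: take all 300 k$ — 3100 still needed.
Take 1800 from Option Q at 22.0 — need 1300 more.
Option S at 23.0: take 1300 of its 1500 — requirement met.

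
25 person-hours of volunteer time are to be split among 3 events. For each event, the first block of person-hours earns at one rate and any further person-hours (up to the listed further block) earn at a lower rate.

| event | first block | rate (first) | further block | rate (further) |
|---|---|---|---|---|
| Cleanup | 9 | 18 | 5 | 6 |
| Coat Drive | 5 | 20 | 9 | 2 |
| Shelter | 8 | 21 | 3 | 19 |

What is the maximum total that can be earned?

Treat each block as its own option and order by rate: Shelter/tier1 21 > Coat Drive/tier1 20 > Shelter/tier2 19 > Cleanup/tier1 18 > Cleanup/tier2 6 > Coat Drive/tier2 2.
Fill Shelter tier1 block (8 at 21) — 17 left.
Coat Drive tier1 at 20: fill all 5 — 12 left.
Fill Shelter tier2 block (3 at 19) — 9 left.
Cleanup/tier1 (18): +9 — 0 left.
Total = 21×8 + 20×5 + 19×3 + 18×9 = 487.

487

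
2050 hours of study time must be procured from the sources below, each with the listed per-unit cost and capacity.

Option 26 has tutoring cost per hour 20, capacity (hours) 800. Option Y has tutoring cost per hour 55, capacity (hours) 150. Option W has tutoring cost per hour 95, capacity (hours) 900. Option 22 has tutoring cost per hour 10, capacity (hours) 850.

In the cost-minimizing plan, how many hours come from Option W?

250

Fill from the cheapest source first.
Option 22 at 10: take all 850 hours — 1200 still needed.
Option 26 (20): use full 800 — 400 hours to go.
Option Y at 55: take all 150 hours — 250 still needed.
Option W (95): take the remaining 250 — done.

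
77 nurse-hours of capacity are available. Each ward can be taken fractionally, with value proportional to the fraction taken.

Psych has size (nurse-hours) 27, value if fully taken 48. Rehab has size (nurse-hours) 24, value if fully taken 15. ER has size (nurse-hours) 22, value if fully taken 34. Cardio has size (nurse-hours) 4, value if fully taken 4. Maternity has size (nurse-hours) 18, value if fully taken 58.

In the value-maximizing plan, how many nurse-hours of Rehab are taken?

Rank by value-to-size ratio: Maternity 58/18≈3.22, Psych 48/27≈1.78, ER 34/22≈1.55, Cardio 4/4≈1, Rehab 15/24≈0.625.
Take all of Maternity (18 nurse-hours, value 58) — 59 nurse-hours left.
Psych: take in full, 27 nurse-hours for value 48 — 32 left.
ER: take in full, 22 nurse-hours for value 34 — 10 left.
All 4 nurse-hours of Cardio fit (value 4) — 6 remain.
Fill the last 6 nurse-hours with part of Rehab: 6/24 of it earns 3.75.

6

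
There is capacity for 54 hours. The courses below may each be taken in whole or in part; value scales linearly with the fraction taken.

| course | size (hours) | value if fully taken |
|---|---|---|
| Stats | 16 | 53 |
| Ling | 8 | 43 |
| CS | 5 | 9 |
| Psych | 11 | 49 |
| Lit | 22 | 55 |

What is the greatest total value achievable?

192.5

Rank by value-to-size ratio: Ling 43/8≈5.38, Psych 49/11≈4.45, Stats 53/16≈3.31, Lit 55/22≈2.5, CS 9/5≈1.8.
All 8 hours of Ling fit (value 43) → 46 remain.
Take all of Psych (11 hours, value 49) → 35 hours left.
Take all of Stats (16 hours, value 53) → 19 hours left.
19 hours left: a 19/22 share of Lit gives 55×19/22 = 47.5.
Total value = 192.5.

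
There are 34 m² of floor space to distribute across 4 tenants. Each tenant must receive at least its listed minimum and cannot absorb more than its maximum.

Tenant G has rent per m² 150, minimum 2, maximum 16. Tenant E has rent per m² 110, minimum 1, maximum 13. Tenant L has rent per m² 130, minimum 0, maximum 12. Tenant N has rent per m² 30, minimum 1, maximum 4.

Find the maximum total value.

Meeting every minimum uses 2+1+0+1 = 4 m², leaving 30.
Highest rent per m² first: Tenant G 150 > Tenant L 130 > Tenant E 110 > Tenant N 30.
Tenant G takes 14 more to reach its cap of 16 → 16 left.
Tenant L takes 12 more to reach its cap of 12 → 4 left.
Tenant E has room for 12 more but only 4 remain, so it gets 5.
Total = 150×16 + 110×5 + 130×12 + 30×1 = 4540.

4540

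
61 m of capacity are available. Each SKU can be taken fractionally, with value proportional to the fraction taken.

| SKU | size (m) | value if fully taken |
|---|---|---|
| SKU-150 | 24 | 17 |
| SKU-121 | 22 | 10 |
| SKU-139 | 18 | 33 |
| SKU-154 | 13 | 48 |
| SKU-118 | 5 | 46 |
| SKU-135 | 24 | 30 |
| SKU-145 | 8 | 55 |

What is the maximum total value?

203.25

Sort by value density: SKU-118 46/5≈9.2, SKU-145 55/8≈6.88, SKU-154 48/13≈3.69, SKU-139 33/18≈1.83, SKU-135 30/24≈1.25, SKU-150 17/24≈0.708, SKU-121 10/22≈0.455.
Take all of SKU-118 (5 m, value 46) — 56 m left.
All 8 m of SKU-145 fit (value 55) — 48 remain.
All 13 m of SKU-154 fit (value 48) — 35 remain.
Take all of SKU-139 (18 m, value 33) — 17 m left.
Only 17 m remain; take 17/24 of SKU-135 for value 30×17/24 = 21.25.
Total value = 203.25.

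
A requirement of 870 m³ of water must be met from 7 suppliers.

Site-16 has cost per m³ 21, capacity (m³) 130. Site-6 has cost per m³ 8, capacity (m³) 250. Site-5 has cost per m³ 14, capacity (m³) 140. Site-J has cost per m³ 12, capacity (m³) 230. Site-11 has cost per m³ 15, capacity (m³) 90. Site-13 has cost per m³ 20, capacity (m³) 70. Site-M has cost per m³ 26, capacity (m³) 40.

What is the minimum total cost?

Fill from the cheapest supplier first.
Take 250 from Site-6 at 8 → need 620 more.
Take 230 from Site-J at 12 → need 390 more.
Take 140 from Site-5 at 14 → need 250 more.
Take 90 from Site-11 at 15 → need 160 more.
Take 70 from Site-13 at 20 → need 90 more.
Take 90 from Site-16 at 21 to finish.
Site-M: unused.
Cost = 250×8 + 230×12 + 140×14 + 90×15 + 70×20 + 90×21 = 11360.

11360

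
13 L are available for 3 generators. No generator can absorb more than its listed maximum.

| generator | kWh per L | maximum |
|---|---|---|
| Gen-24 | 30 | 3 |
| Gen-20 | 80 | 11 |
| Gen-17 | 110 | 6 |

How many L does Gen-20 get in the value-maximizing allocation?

7

Rank by kWh per L: Gen-17 110 > Gen-20 80 > Gen-24 30.
Gen-17: +6 to 6 (cap) — 7 left.
Gen-20: +7 (room for 11) → 7. Pool exhausted.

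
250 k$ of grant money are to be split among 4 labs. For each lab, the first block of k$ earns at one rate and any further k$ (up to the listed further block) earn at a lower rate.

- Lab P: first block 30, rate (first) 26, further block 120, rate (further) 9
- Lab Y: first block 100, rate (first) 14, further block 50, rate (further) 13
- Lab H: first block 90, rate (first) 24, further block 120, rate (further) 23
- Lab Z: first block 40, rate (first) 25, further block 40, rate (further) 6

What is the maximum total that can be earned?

6010

Rank every tier by rate: Lab P/first 26 > Lab Z/first 25 > Lab H/first 24 > Lab H/second 23 > Lab Y/first 14 > Lab Y/second 13 > Lab P/second 9 > Lab Z/second 6.
Fill Lab P first block (30 at 26) ; 220 left.
Lab Z/first (25): +40 ; 180 left.
Fill Lab H first block (90 at 24) ; 90 left.
90 remain; put them into Lab H second at 23.
Total = 26×30 + 25×40 + 24×90 + 23×90 = 6010.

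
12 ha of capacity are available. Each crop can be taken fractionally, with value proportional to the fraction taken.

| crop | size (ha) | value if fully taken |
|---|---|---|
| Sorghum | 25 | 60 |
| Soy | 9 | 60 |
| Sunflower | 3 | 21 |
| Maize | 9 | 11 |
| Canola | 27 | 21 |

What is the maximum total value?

81

Rank by value-to-size ratio: Sunflower 21/3≈7, Soy 60/9≈6.67, Sorghum 60/25≈2.4, Maize 11/9≈1.22, Canola 21/27≈0.778.
All 3 ha of Sunflower fit (value 21) — 9 remain.
Take all of Soy (9 ha, value 60) — 0 ha left.
Total value = 81.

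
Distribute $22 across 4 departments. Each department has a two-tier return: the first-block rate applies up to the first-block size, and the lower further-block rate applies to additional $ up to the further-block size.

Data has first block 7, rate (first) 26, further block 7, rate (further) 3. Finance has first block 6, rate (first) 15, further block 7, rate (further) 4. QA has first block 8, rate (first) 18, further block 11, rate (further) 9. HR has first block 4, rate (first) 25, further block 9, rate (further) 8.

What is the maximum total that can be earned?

Rank every tier by rate: Data/tier1 26 > HR/tier1 25 > QA/tier1 18 > Finance/tier1 15 > QA/tier2 9 > HR/tier2 8 > Finance/tier2 4 > Data/tier2 3.
Data/tier1 (26): +7 ; 15 left.
Fill HR tier1 block (4 at 25) ; 11 left.
Fill QA tier1 block (8 at 18) ; 3 left.
Finance tier1 at 15: only 3 left, fill 3.
Total = 26×7 + 25×4 + 18×8 + 15×3 = 471.

471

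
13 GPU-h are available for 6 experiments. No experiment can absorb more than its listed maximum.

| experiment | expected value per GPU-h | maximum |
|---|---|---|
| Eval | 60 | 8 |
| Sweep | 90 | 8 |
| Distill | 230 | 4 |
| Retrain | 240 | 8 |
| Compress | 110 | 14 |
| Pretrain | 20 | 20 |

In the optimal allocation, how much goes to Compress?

Highest expected value per GPU-h first: Retrain 240 > Distill 230 > Compress 110 > Sweep 90 > Eval 60 > Pretrain 20.
Give Retrain 8 to hit its cap of 8 → 5 left.
Distill takes 4 to reach its cap of 4 → 1 left.
Compress: +1 (room for 14) → 1. Pool exhausted.

1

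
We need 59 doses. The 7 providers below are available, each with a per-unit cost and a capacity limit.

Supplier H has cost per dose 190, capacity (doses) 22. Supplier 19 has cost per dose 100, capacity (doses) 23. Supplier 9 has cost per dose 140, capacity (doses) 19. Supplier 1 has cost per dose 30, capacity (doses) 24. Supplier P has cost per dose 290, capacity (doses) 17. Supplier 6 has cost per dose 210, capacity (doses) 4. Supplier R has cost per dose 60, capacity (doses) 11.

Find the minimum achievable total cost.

Use providers in increasing cost order.
Supplier 1 (30): use full 24 ; 35 doses to go.
Take 11 from Supplier R at 60 ; need 24 more.
Supplier 19 (100): use full 23 ; 1 doses to go.
Supplier 9 (140): take the remaining 1 ; done.
Supplier H, Supplier 6, Supplier P: unused.
Cost = 24×30 + 11×60 + 23×100 + 1×140 = 3820.

3820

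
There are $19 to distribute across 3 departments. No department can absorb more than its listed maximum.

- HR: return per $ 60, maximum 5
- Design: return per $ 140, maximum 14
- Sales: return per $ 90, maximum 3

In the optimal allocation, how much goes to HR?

2

Order the departments by return per $: Design 140 > Sales 90 > HR 60.
Design takes 14 to reach its cap of 14 → 5 left.
Give Sales 3 to hit its cap of 3 → 2 left.
HR: +2 (room for 5) → 2. Pool exhausted.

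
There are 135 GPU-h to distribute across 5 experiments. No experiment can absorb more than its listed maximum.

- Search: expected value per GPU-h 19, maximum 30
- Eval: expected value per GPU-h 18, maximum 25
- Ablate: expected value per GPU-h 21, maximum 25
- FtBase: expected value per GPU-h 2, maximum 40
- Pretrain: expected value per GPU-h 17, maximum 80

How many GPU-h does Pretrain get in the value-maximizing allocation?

55

Rank by expected value per GPU-h: Ablate 21 > Search 19 > Eval 18 > Pretrain 17 > FtBase 2.
Ablate takes 25 to reach its cap of 25 ; 110 left.
Give Search 30 to hit its cap of 30 ; 80 left.
Eval takes 25 to reach its cap of 25 ; 55 left.
Pretrain: +55 (room for 80) → 55. Pool exhausted.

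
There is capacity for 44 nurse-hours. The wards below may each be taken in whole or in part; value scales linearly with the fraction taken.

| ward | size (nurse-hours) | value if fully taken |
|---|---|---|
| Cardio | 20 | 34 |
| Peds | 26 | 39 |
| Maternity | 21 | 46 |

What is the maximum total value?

84.5

Best value per unit of size first: Maternity 46/21≈2.19, Cardio 34/20≈1.7, Peds 39/26≈1.5.
Maternity: take in full, 21 nurse-hours for value 46 ; 23 left.
Take all of Cardio (20 nurse-hours, value 34) ; 3 nurse-hours left.
3 nurse-hours left: a 3/26 share of Peds gives 39×3/26 = 4.5.
Total value = 84.5.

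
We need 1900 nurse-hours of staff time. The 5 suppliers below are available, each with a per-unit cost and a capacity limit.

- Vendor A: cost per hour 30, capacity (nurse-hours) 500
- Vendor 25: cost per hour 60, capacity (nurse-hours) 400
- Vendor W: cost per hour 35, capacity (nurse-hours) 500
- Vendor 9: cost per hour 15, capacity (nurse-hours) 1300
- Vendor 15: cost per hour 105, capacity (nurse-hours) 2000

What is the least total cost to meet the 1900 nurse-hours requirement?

38000

Cheapest first:
Vendor 9 at 15: take all 1300 nurse-hours ; 600 still needed.
Vendor A (30): use full 500 ; 100 nurse-hours to go.
Vendor W (35): take the remaining 100 ; done.
Vendor 25, Vendor 15: unused.
Cost = 1300×15 + 500×30 + 100×35 = 38000.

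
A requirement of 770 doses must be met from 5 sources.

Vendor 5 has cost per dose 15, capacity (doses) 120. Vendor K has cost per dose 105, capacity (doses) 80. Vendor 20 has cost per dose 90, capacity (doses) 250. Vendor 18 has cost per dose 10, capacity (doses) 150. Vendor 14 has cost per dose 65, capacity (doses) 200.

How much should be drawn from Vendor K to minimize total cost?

50

Fill from the cheapest source first.
Vendor 18 (10): use full 150 — 620 doses to go.
Vendor 5 at 15: take all 120 doses — 500 still needed.
Take 200 from Vendor 14 at 65 — need 300 more.
Take 250 from Vendor 20 at 90 — need 50 more.
Take 50 from Vendor K at 105 to finish.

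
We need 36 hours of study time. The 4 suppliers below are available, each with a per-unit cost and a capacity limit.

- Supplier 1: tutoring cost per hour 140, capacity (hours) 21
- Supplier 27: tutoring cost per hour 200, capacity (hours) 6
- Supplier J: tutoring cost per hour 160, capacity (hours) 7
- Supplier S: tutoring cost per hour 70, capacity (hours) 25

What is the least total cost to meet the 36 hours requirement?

3290

Fill from the cheapest supplier first.
Supplier S at 70: take all 25 hours — 11 still needed.
Take 11 from Supplier 1 at 140 to finish.
Supplier J, Supplier 27: unused.
Cost = 25×70 + 11×140 = 3290.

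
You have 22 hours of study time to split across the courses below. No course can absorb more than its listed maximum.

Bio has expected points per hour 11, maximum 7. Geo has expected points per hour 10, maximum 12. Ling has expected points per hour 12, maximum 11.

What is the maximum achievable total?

Order the courses by expected points per hour: Ling 12 > Bio 11 > Geo 10.
Give Ling 11 to hit its cap of 11 — 11 left.
Bio takes 7 to reach its cap of 7 — 4 left.
Geo: +4 (room for 12) → 4. Pool exhausted.
Total = 11×7 + 10×4 + 12×11 = 249.

249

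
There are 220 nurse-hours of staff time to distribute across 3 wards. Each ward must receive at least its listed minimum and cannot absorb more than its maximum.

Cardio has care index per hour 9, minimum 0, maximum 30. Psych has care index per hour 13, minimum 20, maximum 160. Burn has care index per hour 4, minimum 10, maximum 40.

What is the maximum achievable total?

2470

Meeting every minimum uses 0+20+10 = 30 nurse-hours, leaving 190.
Highest care index per hour first: Psych 13 > Cardio 9 > Burn 4.
Give Psych 140 more to hit its cap of 160 — 50 left.
Cardio takes 30 more to reach its cap of 30 — 20 left.
Only 20 left; Burn takes them to reach 30.
Total = 9×30 + 13×160 + 4×30 = 2470.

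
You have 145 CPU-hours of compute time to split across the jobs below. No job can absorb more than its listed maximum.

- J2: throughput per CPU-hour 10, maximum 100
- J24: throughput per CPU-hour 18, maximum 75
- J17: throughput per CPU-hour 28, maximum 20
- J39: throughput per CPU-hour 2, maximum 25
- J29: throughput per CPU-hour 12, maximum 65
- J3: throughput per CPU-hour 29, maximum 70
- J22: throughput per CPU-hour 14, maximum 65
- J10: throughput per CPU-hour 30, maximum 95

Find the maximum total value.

Order the jobs by throughput per CPU-hour: J10 30 > J3 29 > J17 28 > J24 18 > J22 14 > J29 12 > J2 10 > J39 2.
J10: +95 to 95 (cap) — 50 left.
Only 50 left; J3 takes them to reach 50.
Total = 29×50 + 30×95 = 4300.

4300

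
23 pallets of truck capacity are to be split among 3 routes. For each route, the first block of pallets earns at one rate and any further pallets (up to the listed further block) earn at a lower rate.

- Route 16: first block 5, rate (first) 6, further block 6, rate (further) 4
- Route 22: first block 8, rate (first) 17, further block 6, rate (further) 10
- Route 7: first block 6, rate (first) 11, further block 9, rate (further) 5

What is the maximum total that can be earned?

Treat each block as its own option and order by rate: Route 22/T1 17 > Route 7/T1 11 > Route 22/T2 10 > Route 16/T1 6 > Route 7/T2 5 > Route 16/T2 4.
Route 22 T1 at 17: fill all 8 → 15 left.
Route 7 T1 at 11: fill all 6 → 9 left.
Route 22/T2 (10): +6 → 3 left.
3 remain; put them into Route 16 T1 at 6.
Total = 17×8 + 11×6 + 10×6 + 6×3 = 280.

280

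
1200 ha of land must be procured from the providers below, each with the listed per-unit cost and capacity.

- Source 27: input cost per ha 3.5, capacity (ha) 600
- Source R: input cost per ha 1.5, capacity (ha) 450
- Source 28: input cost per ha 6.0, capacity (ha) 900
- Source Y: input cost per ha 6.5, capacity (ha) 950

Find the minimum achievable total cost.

3675

Cheapest first:
Source R (1.5): use full 450 — 750 ha to go.
Source 27 at 3.5: take all 600 ha — 150 still needed.
Source 28 at 6.0: take 150 of its 900 — requirement met.
Source Y: unused.
Cost = 450×1.5 + 600×3.5 + 150×6.0 = 3675.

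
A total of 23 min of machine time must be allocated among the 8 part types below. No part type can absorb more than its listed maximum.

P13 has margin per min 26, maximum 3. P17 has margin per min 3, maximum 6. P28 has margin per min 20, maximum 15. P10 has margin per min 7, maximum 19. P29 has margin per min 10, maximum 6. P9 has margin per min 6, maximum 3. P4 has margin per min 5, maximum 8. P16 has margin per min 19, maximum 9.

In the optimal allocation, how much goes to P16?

5

Highest margin per min first: P13 26 > P28 20 > P16 19 > P29 10 > P10 7 > P9 6 > P4 5 > P17 3.
P13 takes 3 to reach its cap of 3 ; 20 left.
P28 takes 15 to reach its cap of 15 ; 5 left.
Only 5 left; P16 takes them to reach 5.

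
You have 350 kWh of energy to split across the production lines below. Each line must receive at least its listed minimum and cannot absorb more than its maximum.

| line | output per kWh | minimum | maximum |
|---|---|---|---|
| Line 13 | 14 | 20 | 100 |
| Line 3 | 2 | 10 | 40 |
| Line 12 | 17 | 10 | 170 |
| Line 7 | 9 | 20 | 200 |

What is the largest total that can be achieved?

Meeting every minimum uses 20+10+10+20 = 60 kWh, leaving 290.
Order the production lines by output per kWh: Line 12 17 > Line 13 14 > Line 7 9 > Line 3 2.
Line 12 takes 160 more to reach its cap of 170 ; 130 left.
Give Line 13 80 more to hit its cap of 100 ; 50 left.
Line 7 has room for 180 more but only 50 remain, so it gets 70.
Total = 14×100 + 2×10 + 17×170 + 9×70 = 4940.

4940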